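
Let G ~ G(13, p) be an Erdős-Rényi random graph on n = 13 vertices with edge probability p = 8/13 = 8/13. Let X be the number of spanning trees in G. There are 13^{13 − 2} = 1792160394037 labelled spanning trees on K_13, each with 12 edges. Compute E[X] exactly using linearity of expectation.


K_13 has 13^{13 − 2} = 1792160394037 labelled spanning trees.
For each such spanning tree H, let X_H = 1 if all 12 edges of H are present in G. Then P[X_H = 1] = p^{12} = (8/13)^{12} = 68719476736/23298085122481.
Summing the indicators: E[X] = Σ_H E[X_H] = 1792160394037 · p^{12} = 1792160394037 · 68719476736/23298085122481 = 68719476736/13.
Numerically: E[X] ≈ 5.2861e+09.

E[X] = 1792160394037 · (8/13)^{12} = 68719476736/13 ≈ 5.2861e+09.


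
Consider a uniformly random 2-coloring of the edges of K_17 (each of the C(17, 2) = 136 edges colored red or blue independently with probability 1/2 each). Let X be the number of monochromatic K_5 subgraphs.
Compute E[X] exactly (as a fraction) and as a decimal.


Let X = Σ_S X_S over the C(17, 5) = 6188 subsets S of size 5, where X_S = 1 if the K_5 on S is monochromatic.
For a fixed S, the K_5 on S has C(5, 2) = 10 edges. P[all 10 edges red] = (1/2)^10, and likewise for blue, so P[monochromatic] = 2·(1/2)^10 = 2^{1 − 10} = 1/512.
Summing: E[X] = C(17, 5) · 2^{1 − 10} = 6188 · 1/512 = 1547/128.
Numerically: E[X] ≈ 12.085938.

E[X] = C(17,5)·2^(1−C(5,2)) = 1547/128 ≈ 12.085938.


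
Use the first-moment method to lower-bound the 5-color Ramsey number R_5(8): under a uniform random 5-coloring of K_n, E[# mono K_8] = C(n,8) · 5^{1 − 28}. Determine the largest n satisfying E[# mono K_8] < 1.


We need C(n, 8) · 5^{1 − 28} < 1, i.e. C(n, 8) < 5^{28 − 1} = 7450580596923828125.
Check values of n near the boundary:
  n = 860: C(860, 8) = 7182671140665308145; 7182671140665308145 < 7450580596923828125? YES
  n = 861: C(861, 8) = 7250034996615275865; 7250034996615275865 < 7450580596923828125? YES
  n = 862: C(862, 8) = 7317951015318931845; 7317951015318931845 < 7450580596923828125? YES
  n = 863: C(863, 8) = 7386423071602617757; 7386423071602617757 < 7450580596923828125? YES
  n = 864: C(864, 8) = 7455455062926006708; 7455455062926006708 < 7450580596923828125? NO
  n = 865: C(865, 8) = 7525050909487743060; 7525050909487743060 < 7450580596923828125? NO
The largest n with C(n, 8) < 7450580596923828125 is n = 863 (where E[X] = 7386423071602617757/7450580596923828125 ≈ 0.991389). Hence R_5(8) > 863, i.e. R_5(8) ≥ 864.

Largest n = 863; hence R_5(8) > 863.


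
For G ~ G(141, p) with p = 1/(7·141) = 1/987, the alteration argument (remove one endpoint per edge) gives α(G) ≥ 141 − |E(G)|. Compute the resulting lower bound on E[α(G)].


E[|E(G)|] = C(141, 2)·p = 9870 · (1/987) = 10.
E[α(G)] ≥ n − E[|E(G)|] = 141 − 10 = 131.
Numerically: ≈ 131.000000.
(This is only a lower bound; the true E[α(G)] may be larger.)

E[α(G)] ≥ 131 ≈ 131.000000.


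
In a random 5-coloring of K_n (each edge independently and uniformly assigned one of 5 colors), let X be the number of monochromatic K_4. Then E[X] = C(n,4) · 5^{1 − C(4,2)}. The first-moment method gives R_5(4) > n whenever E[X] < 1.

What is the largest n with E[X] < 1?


We need C(n, 4) · 5^{1 − 6} < 1, i.e. C(n, 4) < 5^{6 − 1} = 3125.
Check values of n near the boundary:
  n = 17: C(17, 4) = 2380; 2380 < 3125? YES
  n = 18: C(18, 4) = 3060; 3060 < 3125? YES
  n = 19: C(19, 4) = 3876; 3876 < 3125? NO
The largest n with C(n, 4) < 3125 is n = 18 (where E[X] = 612/625 ≈ 0.979). Hence R_5(4) > 18, i.e. R_5(4) ≥ 19.

Largest n = 18; hence R_5(4) > 18.


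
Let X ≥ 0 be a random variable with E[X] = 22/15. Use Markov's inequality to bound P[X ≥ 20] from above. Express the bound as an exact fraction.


μ = E[X] = 22/15, a = 20.
Markov: P[X ≥ 20] ≤ μ/a = (22/15)/20 = 11/150.
Numerically: ≈ 0.07333.
(Since a = 20 > μ = 1.46667, the bound 11/150 is < 1 and informative.)

P[X ≥ 20] ≤ 11/150 ≈ 0.07333.


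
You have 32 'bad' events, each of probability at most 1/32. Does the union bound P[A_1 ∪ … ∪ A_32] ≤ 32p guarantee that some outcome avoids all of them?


Union bound: P[∪_{i=1}^{32} A_i] ≤ Σ_i P[A_i] ≤ 32·p = 32·(1/32) = 1.
Numerically: 1 ≈ 1.000.
Is 1 < 1? NO.
Since the bound 1 is ≥ 1, the union bound is uninformative here; it does NOT by itself certify existence.

32·p = 1 ≈ 1.000; existence NOT certified by the union bound.


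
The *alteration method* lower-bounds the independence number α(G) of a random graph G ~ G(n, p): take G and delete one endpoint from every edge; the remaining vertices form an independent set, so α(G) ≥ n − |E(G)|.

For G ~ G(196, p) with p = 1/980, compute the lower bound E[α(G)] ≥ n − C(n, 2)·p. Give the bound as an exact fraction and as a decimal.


E[|E(G)|] = C(196, 2)·p = 19110 · (1/980) = 39/2.
E[α(G)] ≥ n − E[|E(G)|] = 196 − 39/2 = 353/2.
Numerically: ≈ 176.500.
(This is only a lower bound; the true E[α(G)] may be larger.)

E[α(G)] ≥ 353/2 ≈ 176.500.


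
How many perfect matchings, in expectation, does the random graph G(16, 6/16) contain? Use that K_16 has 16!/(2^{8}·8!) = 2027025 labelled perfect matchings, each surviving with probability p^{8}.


K_16 has 16!/(2^{8}·8!) = 2027025 labelled perfect matchings.
For each such perfect matching H, let X_H = 1 if all 8 edges of H are present in G. Then P[X_H = 1] = p^{8} = (3/8)^{8} = 6561/16777216.
By linearity of expectation: E[X] = Σ_H E[X_H] = 2027025 · p^{8} = 2027025 · 6561/16777216 = 13299311025/16777216.
Numerically: E[X] ≈ 792.7.

E[X] = 2027025 · (3/8)^{8} = 13299311025/16777216 ≈ 792.7.


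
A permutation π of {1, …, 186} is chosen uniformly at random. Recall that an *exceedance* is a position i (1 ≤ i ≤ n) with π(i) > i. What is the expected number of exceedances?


Write X = Σ_{i=1}^{186} X_i, where X_i = 1_{π(i) > i}.
For each fixed i, π(i) is uniform over {1, …, 186} (marginal of a uniform permutation), so P[π(i) > i] = (n − i)/n. Summing: Σ_{i=1}^{186} (n − i)/n = (0 + 1 + … + 185)/186 = 186(186 − 1)/(2·186) = (186 − 1)/2.
Hence E[X] = Σ_{i=1}^{186} (186 − i)/186 = 185/2 ≈ 92.500000.

E[X] = 185/2 = 92.500000.


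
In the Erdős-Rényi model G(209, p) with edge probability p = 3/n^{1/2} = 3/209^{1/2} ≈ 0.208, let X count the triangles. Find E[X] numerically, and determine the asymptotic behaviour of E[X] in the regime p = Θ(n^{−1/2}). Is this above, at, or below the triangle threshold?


Number of potential triangles: C(209, 3) = 1499784.
Each occurs with probability p³ ≈ (0.208)³ ≈ 8.93602e-03.
By linearity: E[X] = C(209, 3)·p³ ≈ 1499784 · 8.93602e-03 ≈ 13402.106.
Since α = 1/2 < 1, p = c/n^{1/2} ≫ 1/n is above the triangle threshold p ~ 1/n. Asymptotically E[X] ~ (c³/6)·n^{3(1−α)} = (3³/6)·n^{1.5} → ∞; triangles are abundant w.h.p.

E[X] ≈ 13402.106; in regime p = Θ(1/n^{1/2}) E[X] diverges (above the triangle threshold p ~ 1/n).


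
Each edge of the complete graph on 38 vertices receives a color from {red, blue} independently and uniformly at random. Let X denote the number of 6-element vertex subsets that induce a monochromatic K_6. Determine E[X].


Let X = Σ_S X_S over the C(38, 6) = 2760681 subsets S of size 6, where X_S = 1 if the K_6 on S is monochromatic.
For a fixed S, the K_6 on S has C(6, 2) = 15 edges. P[all 15 edges red] = (1/2)^15, and likewise for blue, so P[monochromatic] = 2·(1/2)^15 = 2^{1 − 15} = 1/16384.
By linearity of expectation: E[X] = C(38, 6) · 2^{1 − 15} = 2760681 · 1/16384 = 2760681/16384.
Numerically: E[X] ≈ 168.49860.

E[X] = C(38,6)·2^(1−C(6,2)) = 2760681/16384 ≈ 168.49860.


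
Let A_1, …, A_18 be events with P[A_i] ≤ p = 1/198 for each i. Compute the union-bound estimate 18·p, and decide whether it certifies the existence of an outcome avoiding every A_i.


Union bound: P[∪_{i=1}^{18} A_i] ≤ Σ_i P[A_i] ≤ 18·p = 18·(1/198) = 1/11.
Numerically: 1/11 ≈ 0.0909091.
Is 1/11 < 1? YES.
Since P[∪ A_i] ≤ 1/11 < 1, the complement has P[∩ A_i^c] ≥ 1 − 1/11 = 10/11 > 0, so some outcome avoids every A_i.

18·p = 1/11 ≈ 0.0909091; existence CERTIFIED by the union bound.


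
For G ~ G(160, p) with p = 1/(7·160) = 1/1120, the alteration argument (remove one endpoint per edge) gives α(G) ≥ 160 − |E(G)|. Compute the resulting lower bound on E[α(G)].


E[|E(G)|] = C(160, 2)·p = 12720 · (1/1120) = 159/14.
E[α(G)] ≥ n − E[|E(G)|] = 160 − 159/14 = 2081/14.
Numerically: ≈ 148.642857.
(This is only a lower bound; the true E[α(G)] may be larger.)

E[α(G)] ≥ 2081/14 ≈ 148.642857.


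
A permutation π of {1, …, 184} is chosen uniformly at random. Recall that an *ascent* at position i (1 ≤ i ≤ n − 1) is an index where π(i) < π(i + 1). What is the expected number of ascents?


Write X = Σ X_I over i = 1, …, 183, with X_I the indicator of one ascent.
There are 183 indicators.
For each fixed i, the pair (π(i), π(i+1)) is a uniformly random ordered pair of distinct values from {1, …, 184}; by symmetry P[π(i) < π(i+1)] = 1/2.
By linearity: E[X] = 183 · (1/2) = (184 − 1) · (1/2) = 183/2 ≈ 91.500.

E[X] = 183/2 = 91.500.


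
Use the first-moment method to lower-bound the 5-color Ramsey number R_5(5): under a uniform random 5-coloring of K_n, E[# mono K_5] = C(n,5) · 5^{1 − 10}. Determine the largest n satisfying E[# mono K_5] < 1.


We need C(n, 5) · 5^{1 − 10} < 1, i.e. C(n, 5) < 5^{10 − 1} = 1953125.
Check values of n near the boundary:
  n = 47: C(47, 5) = 1533939; 1533939 < 1953125? YES
  n = 48: C(48, 5) = 1712304; 1712304 < 1953125? YES
  n = 49: C(49, 5) = 1906884; 1906884 < 1953125? YES
  n = 50: C(50, 5) = 2118760; 2118760 < 1953125? NO
  n = 51: C(51, 5) = 2349060; 2349060 < 1953125? NO
  n = 52: C(52, 5) = 2598960; 2598960 < 1953125? NO
The largest n with C(n, 5) < 1953125 is n = 49 (where E[X] = 1906884/1953125 ≈ 0.976325). Hence R_5(5) > 49, i.e. R_5(5) ≥ 50.

Largest n = 49; hence R_5(5) > 49.


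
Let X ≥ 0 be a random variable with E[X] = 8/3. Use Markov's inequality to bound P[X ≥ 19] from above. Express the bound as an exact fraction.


μ = E[X] = 8/3, a = 19.
Markov: P[X ≥ 19] ≤ μ/a = (8/3)/19 = 8/57.
Numerically: ≈ 0.1404.
(Since a = 19 > μ = 2.6667, the bound 8/57 is < 1 and informative.)

P[X ≥ 19] ≤ 8/57 ≈ 0.1404.


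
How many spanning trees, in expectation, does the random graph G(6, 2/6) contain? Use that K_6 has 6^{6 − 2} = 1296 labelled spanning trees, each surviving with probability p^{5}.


K_6 has 6^{6 − 2} = 1296 labelled spanning trees.
For each such spanning tree H, let X_H = 1 if all 5 edges of H are present in G. Then P[X_H = 1] = p^{5} = (1/3)^{5} = 1/243.
By linearity of expectation: E[X] = Σ_H E[X_H] = 1296 · p^{5} = 1296 · 1/243 = 16/3.
Numerically: E[X] ≈ 5.333.

E[X] = 1296 · (1/3)^{5} = 16/3 ≈ 5.333.


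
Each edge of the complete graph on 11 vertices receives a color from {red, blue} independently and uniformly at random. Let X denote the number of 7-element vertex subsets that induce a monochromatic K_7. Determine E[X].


Let X = Σ_S X_S over the C(11, 7) = 330 subsets S of size 7, where X_S = 1 if the K_7 on S is monochromatic.
For a fixed S, the K_7 on S has C(7, 2) = 21 edges. P[all 21 edges red] = (1/2)^21, and likewise for blue, so P[monochromatic] = 2·(1/2)^21 = 2^{1 − 21} = 1/1048576.
By linearity of expectation: E[X] = C(11, 7) · 2^{1 − 21} = 330 · 1/1048576 = 165/524288.
Numerically: E[X] ≈ 0.000.

E[X] = C(11,7)·2^(1−C(7,2)) = 165/524288 ≈ 0.000.


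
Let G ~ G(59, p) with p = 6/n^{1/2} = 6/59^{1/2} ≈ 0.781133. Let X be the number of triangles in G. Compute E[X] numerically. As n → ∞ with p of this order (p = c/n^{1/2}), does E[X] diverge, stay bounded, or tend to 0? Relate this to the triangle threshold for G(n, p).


Number of potential triangles: C(59, 3) = 32509.
Each occurs with probability p³ ≈ (0.781133)³ ≈ 4.76623810e-01.
By linearity: E[X] = C(59, 3)·p³ ≈ 32509 · 4.76623810e-01 ≈ 15494.563429.
Since α = 1/2 < 1, p = c/n^{1/2} ≫ 1/n is above the triangle threshold p ~ 1/n. Asymptotically E[X] ~ (c³/6)·n^{3(1−α)} = (6³/6)·n^{1.5} → ∞; triangles are abundant w.h.p.

E[X] ≈ 15494.563429; in regime p = Θ(1/n^{1/2}) E[X] diverges (above the triangle threshold p ~ 1/n).


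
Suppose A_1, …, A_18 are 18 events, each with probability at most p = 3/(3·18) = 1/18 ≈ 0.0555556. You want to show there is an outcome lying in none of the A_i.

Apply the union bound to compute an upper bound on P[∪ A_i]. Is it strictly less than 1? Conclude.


Union bound: P[∪_{i=1}^{18} A_i] ≤ Σ_i P[A_i] ≤ 18·p = 18·(1/18) = 1.
Numerically: 1 ≈ 1.0000000.
Is 1 < 1? NO.
Since the bound 1 is ≥ 1, the union bound is uninformative here; it does NOT by itself certify existence.

18·p = 1 ≈ 1.0000000; existence NOT certified by the union bound.


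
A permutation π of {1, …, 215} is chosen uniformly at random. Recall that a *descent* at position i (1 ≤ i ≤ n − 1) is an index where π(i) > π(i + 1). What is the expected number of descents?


Write X = Σ X_I over i = 1, …, 214, with X_I the indicator of one descent.
There are 214 indicators.
For each fixed i, the pair (π(i), π(i+1)) is a uniformly random ordered pair of distinct values from {1, …, 215}; by symmetry P[π(i) > π(i+1)] = 1/2.
By linearity: E[X] = 214 · (1/2) = (215 − 1) · (1/2) = 107 ≈ 107.000000.

E[X] = 107 = 107.000000.


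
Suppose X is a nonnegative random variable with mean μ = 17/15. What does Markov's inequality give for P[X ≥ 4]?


μ = E[X] = 17/15, a = 4.
Markov: P[X ≥ 4] ≤ μ/a = (17/15)/4 = 17/60.
Numerically: ≈ 0.283333.
(Since a = 4 > μ = 1.133333, the bound 17/60 is < 1 and informative.)

P[X ≥ 4] ≤ 17/60 ≈ 0.283333.


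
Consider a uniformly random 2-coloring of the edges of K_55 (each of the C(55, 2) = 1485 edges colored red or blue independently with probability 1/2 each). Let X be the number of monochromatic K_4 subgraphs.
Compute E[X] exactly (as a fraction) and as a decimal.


Let X = Σ_S X_S over the C(55, 4) = 341055 subsets S of size 4, where X_S = 1 if the K_4 on S is monochromatic.
For a fixed S, the K_4 on S has C(4, 2) = 6 edges. P[all 6 edges red] = (1/2)^6, and likewise for blue, so P[monochromatic] = 2·(1/2)^6 = 2^{1 − 6} = 1/32.
By linearity of expectation: E[X] = C(55, 4) · 2^{1 − 6} = 341055 · 1/32 = 341055/32.
Numerically: E[X] ≈ 10657.96875.

E[X] = C(55,4)·2^(1−C(4,2)) = 341055/32 ≈ 10657.96875.


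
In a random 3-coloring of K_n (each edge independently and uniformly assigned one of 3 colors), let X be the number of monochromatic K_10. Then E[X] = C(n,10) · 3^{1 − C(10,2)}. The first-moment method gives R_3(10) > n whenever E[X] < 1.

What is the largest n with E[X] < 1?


We need C(n, 10) · 3^{1 − 45} < 1, i.e. C(n, 10) < 3^{45 − 1} = 984770902183611232881.
Check values of n near the boundary:
  n = 567: C(567, 10) = 873787071273467749398; 873787071273467749398 < 984770902183611232881? YES
  n = 568: C(568, 10) = 889446337783744949208; 889446337783744949208 < 984770902183611232881? YES
  n = 569: C(569, 10) = 905357721286137524328; 905357721286137524328 < 984770902183611232881? YES
  n = 570: C(570, 10) = 921524823451961408691; 921524823451961408691 < 984770902183611232881? YES
  n = 571: C(571, 10) = 937951290893172842001; 937951290893172842001 < 984770902183611232881? YES
  n = 572: C(572, 10) = 954640815642161682606; 954640815642161682606 < 984770902183611232881? YES
  n = 573: C(573, 10) = 971597135635805762226; 971597135635805762226 < 984770902183611232881? YES
  n = 574: C(574, 10) = 988824035203816502691; 988824035203816502691 < 984770902183611232881? NO
The largest n with C(n, 10) < 984770902183611232881 is n = 573 (where E[X] = 35985079097622435638/36472996377170786403 ≈ 0.98662). Hence R_3(10) > 573, i.e. R_3(10) ≥ 574.

Largest n = 573; hence R_3(10) > 573.


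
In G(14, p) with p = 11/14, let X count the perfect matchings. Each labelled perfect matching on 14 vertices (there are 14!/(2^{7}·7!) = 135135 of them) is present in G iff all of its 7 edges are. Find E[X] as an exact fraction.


K_14 has 14!/(2^{7}·7!) = 135135 labelled perfect matchings.
For each such perfect matching H, let X_H = 1 if all 7 edges of H are present in G. Then P[X_H = 1] = p^{7} = (11/14)^{7} = 19487171/105413504.
By linearity of expectation: E[X] = Σ_H E[X_H] = 135135 · p^{7} = 135135 · 19487171/105413504 = 376199836155/15059072.
Numerically: E[X] ≈ 2.5e+04.

E[X] = 135135 · (11/14)^{7} = 376199836155/15059072 ≈ 2.5e+04.


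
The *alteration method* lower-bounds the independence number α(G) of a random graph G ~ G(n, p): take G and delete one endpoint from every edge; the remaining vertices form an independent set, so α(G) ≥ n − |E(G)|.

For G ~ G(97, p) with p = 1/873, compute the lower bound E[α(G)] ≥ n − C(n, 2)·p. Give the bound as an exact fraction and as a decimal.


E[|E(G)|] = C(97, 2)·p = 4656 · (1/873) = 16/3.
E[α(G)] ≥ n − E[|E(G)|] = 97 − 16/3 = 275/3.
Numerically: ≈ 91.666667.
(This is only a lower bound; the true E[α(G)] may be larger.)

E[α(G)] ≥ 275/3 ≈ 91.666667.


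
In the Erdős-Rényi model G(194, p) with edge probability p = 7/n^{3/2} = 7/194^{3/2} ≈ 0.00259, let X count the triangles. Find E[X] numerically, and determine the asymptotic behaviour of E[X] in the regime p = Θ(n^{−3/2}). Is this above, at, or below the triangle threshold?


Number of potential triangles: C(194, 3) = 1198144.
Each occurs with probability p³ ≈ (0.00259)³ ≈ 1.73855e-08.
By linearity: E[X] = C(194, 3)·p³ ≈ 1198144 · 1.73855e-08 ≈ 0.021.
Since α = 3/2 > 1, p = c/n^{3/2} = o(1/n) is below the triangle threshold p ~ 1/n. Asymptotically E[X] ~ (c³/6)·n^{3(1−α)} = (7³/6)·n^{-1.5} → 0, so by Markov's inequality G has no triangles w.h.p.

E[X] ≈ 0.021; in regime p = Θ(1/n^{3/2}) E[X] tends to 0 (below the triangle threshold p ~ 1/n).


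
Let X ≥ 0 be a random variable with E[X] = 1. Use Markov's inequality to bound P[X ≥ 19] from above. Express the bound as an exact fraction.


μ = E[X] = 1, a = 19.
Markov: P[X ≥ 19] ≤ μ/a = (1)/19 = 1/19.
Numerically: ≈ 0.052632.
(Since a = 19 > μ = 1.000000, the bound 1/19 is < 1 and informative.)

P[X ≥ 19] ≤ 1/19 ≈ 0.052632.


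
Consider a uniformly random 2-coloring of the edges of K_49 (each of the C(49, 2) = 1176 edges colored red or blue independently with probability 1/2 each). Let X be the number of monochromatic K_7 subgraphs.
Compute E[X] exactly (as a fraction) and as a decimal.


Let X = Σ_S X_S over the C(49, 7) = 85900584 subsets S of size 7, where X_S = 1 if the K_7 on S is monochromatic.
For a fixed S, the K_7 on S has C(7, 2) = 21 edges. P[all 21 edges red] = (1/2)^21, and likewise for blue, so P[monochromatic] = 2·(1/2)^21 = 2^{1 − 21} = 1/1048576.
By linearity: E[X] = C(49, 7) · 2^{1 − 21} = 85900584 · 1/1048576 = 10737573/131072.
Numerically: E[X] ≈ 81.92118.

E[X] = C(49,7)·2^(1−C(7,2)) = 10737573/131072 ≈ 81.92118.


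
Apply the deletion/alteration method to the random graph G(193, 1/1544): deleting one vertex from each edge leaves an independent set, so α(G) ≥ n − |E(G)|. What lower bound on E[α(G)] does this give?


E[|E(G)|] = C(193, 2)·p = 18528 · (1/1544) = 12.
E[α(G)] ≥ n − E[|E(G)|] = 193 − 12 = 181.
Numerically: ≈ 181.0000.
(This is only a lower bound; the true E[α(G)] may be larger.)

E[α(G)] ≥ 181 ≈ 181.0000.


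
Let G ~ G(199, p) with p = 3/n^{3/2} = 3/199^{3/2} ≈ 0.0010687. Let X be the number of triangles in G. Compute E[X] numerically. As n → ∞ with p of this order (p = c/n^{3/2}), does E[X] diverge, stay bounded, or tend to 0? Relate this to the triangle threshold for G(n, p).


Number of potential triangles: C(199, 3) = 1293699.
Each occurs with probability p³ ≈ (0.0010687)³ ≈ 1.2204639e-09.
By linearity: E[X] = C(199, 3)·p³ ≈ 1293699 · 1.2204639e-09 ≈ 0.00158.
Since α = 3/2 > 1, p = c/n^{3/2} = o(1/n) is below the triangle threshold p ~ 1/n. Asymptotically E[X] ~ (c³/6)·n^{3(1−α)} = (3³/6)·n^{-1.5} → 0, so by Markov's inequality G has no triangles w.h.p.

E[X] ≈ 0.00158; in regime p = Θ(1/n^{3/2}) E[X] tends to 0 (below the triangle threshold p ~ 1/n).


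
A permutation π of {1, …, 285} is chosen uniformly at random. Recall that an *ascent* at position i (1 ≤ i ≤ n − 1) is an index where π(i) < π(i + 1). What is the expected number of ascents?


Write X = Σ X_I over i = 1, …, 284, with X_I the indicator of one ascent.
There are 284 indicators.
For each fixed i, the pair (π(i), π(i+1)) is a uniformly random ordered pair of distinct values from {1, …, 285}; by symmetry P[π(i) < π(i+1)] = 1/2.
By linearity: E[X] = 284 · (1/2) = (285 − 1) · (1/2) = 142 ≈ 142.000.

E[X] = 142 = 142.000.


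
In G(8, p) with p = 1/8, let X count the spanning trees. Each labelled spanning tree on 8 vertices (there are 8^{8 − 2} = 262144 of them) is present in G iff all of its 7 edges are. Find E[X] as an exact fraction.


K_8 has 8^{8 − 2} = 262144 labelled spanning trees.
For each such spanning tree H, let X_H = 1 if all 7 edges of H are present in G. Then P[X_H = 1] = p^{7} = (1/8)^{7} = 1/2097152.
Summing the indicators: E[X] = Σ_H E[X_H] = 262144 · p^{7} = 262144 · 1/2097152 = 1/8.
Numerically: E[X] ≈ 0.125.

E[X] = 262144 · (1/8)^{7} = 1/8 ≈ 0.125.


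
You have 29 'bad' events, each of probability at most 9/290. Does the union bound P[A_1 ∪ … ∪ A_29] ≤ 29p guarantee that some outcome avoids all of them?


Union bound: P[∪_{i=1}^{29} A_i] ≤ Σ_i P[A_i] ≤ 29·p = 29·(9/290) = 9/10.
Numerically: 9/10 ≈ 0.90000.
Is 9/10 < 1? YES.
Since P[∪ A_i] ≤ 9/10 < 1, the complement has P[∩ A_i^c] ≥ 1 − 9/10 = 1/10 > 0, so some outcome avoids every A_i.

29·p = 9/10 ≈ 0.90000; existence CERTIFIED by the union bound.


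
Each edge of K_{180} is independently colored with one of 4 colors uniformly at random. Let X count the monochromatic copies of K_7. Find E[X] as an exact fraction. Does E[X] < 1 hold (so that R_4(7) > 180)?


E[X] = C(180, 7) · 4^{1 − 21} = 1079414463600 · 4^{−20} = 1079414463600/1099511627776.
As a reduced fraction: E[X] = 67463403975/68719476736 ≈ 0.9817.
Is E[X] < 1? YES.
Since E[X] < 1, there exists a 4-coloring of K_{180} with no monochromatic K_7; hence R_4(7) > 180.

E[X] = 67463403975/68719476736 ≈ 0.9817; E[X] < 1, so R_4(7) > 180.


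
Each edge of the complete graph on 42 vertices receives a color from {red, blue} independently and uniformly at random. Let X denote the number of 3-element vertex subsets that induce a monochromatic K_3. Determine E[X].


Let X = Σ_S X_S over the C(42, 3) = 11480 subsets S of size 3, where X_S = 1 if the K_3 on S is monochromatic.
For a fixed S, the K_3 on S has C(3, 2) = 3 edges. P[all 3 edges red] = (1/2)^3, and likewise for blue, so P[monochromatic] = 2·(1/2)^3 = 2^{1 − 3} = 1/4.
Summing: E[X] = C(42, 3) · 2^{1 − 3} = 11480 · 1/4 = 2870.
Numerically: E[X] ≈ 2870.00000.

E[X] = C(42,3)·2^(1−C(3,2)) = 2870 ≈ 2870.00000.


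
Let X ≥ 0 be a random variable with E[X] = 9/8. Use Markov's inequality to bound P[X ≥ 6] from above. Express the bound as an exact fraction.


μ = E[X] = 9/8, a = 6.
Markov: P[X ≥ 6] ≤ μ/a = (9/8)/6 = 3/16.
Numerically: ≈ 0.1875.
(Since a = 6 > μ = 1.1250, the bound 3/16 is < 1 and informative.)

P[X ≥ 6] ≤ 3/16 ≈ 0.1875.


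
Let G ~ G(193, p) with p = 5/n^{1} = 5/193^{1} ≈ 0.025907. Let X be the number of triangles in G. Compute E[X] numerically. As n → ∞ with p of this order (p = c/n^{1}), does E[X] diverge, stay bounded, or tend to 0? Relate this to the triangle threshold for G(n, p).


Number of potential triangles: C(193, 3) = 1179616.
Each occurs with probability p³ ≈ (0.025907)³ ≈ 1.7387538e-05.
By linearity: E[X] = C(193, 3)·p³ ≈ 1179616 · 1.7387538e-05 ≈ 20.51062.
Here α = 1, so p = 5/n is exactly at the triangle threshold p ~ 1/n. Asymptotically E[X] → c³/6 = 5³/6 = 125/6 ≈ 20.83333, a bounded constant. In this regime the triangle count is asymptotically Poisson(c³/6).

E[X] ≈ 20.51062; in regime p = Θ(1/n^{1}) E[X] stays bounded (at the triangle threshold p ~ 1/n).


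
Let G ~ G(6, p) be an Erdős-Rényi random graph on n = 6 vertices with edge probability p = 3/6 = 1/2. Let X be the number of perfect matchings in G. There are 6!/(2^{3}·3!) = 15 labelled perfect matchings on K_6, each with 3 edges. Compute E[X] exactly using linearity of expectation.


K_6 has 6!/(2^{3}·3!) = 15 labelled perfect matchings.
For each such perfect matching H, let X_H = 1 if all 3 edges of H are present in G. Then P[X_H = 1] = p^{3} = (1/2)^{3} = 1/8.
By linearity: E[X] = Σ_H E[X_H] = 15 · p^{3} = 15 · 1/8 = 15/8.
Numerically: E[X] ≈ 1.875.

E[X] = 15 · (1/2)^{3} = 15/8 ≈ 1.875.


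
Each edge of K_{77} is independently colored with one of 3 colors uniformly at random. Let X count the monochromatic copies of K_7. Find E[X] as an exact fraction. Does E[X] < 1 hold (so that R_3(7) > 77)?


E[X] = C(77, 7) · 3^{1 − 21} = 2404808340 · 3^{−20} = 2404808340/3486784401.
As a reduced fraction: E[X] = 801602780/1162261467 ≈ 0.6896923.
Is E[X] < 1? YES.
Since E[X] < 1, there exists a 3-coloring of K_{77} with no monochromatic K_7; hence R_3(7) > 77.

E[X] = 801602780/1162261467 ≈ 0.6896923; E[X] < 1, so R_3(7) > 77.


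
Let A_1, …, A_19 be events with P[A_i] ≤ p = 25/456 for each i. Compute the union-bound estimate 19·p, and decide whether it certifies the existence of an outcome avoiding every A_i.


Union bound: P[∪_{i=1}^{19} A_i] ≤ Σ_i P[A_i] ≤ 19·p = 19·(25/456) = 25/24.
Numerically: 25/24 ≈ 1.0416667.
Is 25/24 < 1? NO.
Since the bound 25/24 is ≥ 1, the union bound is uninformative here; it does NOT by itself certify existence.

19·p = 25/24 ≈ 1.0416667; existence NOT certified by the union bound.


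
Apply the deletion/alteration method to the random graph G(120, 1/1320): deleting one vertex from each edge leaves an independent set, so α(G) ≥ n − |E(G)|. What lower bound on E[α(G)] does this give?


E[|E(G)|] = C(120, 2)·p = 7140 · (1/1320) = 119/22.
E[α(G)] ≥ n − E[|E(G)|] = 120 − 119/22 = 2521/22.
Numerically: ≈ 114.59091.
(This is only a lower bound; the true E[α(G)] may be larger.)

E[α(G)] ≥ 2521/22 ≈ 114.59091.


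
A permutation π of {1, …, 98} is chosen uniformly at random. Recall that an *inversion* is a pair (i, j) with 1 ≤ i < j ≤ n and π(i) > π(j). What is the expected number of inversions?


Write X = Σ X_I over the C(98, 2) = 4753 pairs i < j, with X_I the indicator of one inversion.
There are 4753 indicators.
For each fixed pair i < j, the values π(i) and π(j) are two distinct elements of {1, …, 98} in uniformly random order; by symmetry P[π(i) > π(j)] = 1/2.
By linearity: E[X] = 4753 · (1/2) = C(98, 2) · (1/2) = 4753/2 = 4753/2 ≈ 2376.50000.

E[X] = 4753/2 = 2376.50000.


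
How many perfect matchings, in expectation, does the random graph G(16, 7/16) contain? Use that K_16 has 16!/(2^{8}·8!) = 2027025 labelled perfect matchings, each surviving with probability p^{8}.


K_16 has 16!/(2^{8}·8!) = 2027025 labelled perfect matchings.
For each such perfect matching H, let X_H = 1 if all 8 edges of H are present in G. Then P[X_H = 1] = p^{8} = (7/16)^{8} = 5764801/4294967296.
Summing the indicators: E[X] = Σ_H E[X_H] = 2027025 · p^{8} = 2027025 · 5764801/4294967296 = 11685395747025/4294967296.
Numerically: E[X] ≈ 2720.7.

E[X] = 2027025 · (7/16)^{8} = 11685395747025/4294967296 ≈ 2720.7.


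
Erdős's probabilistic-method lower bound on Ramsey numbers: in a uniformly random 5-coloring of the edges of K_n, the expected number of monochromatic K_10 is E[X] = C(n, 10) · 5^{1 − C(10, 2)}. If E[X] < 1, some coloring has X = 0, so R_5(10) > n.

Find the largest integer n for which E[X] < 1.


We need C(n, 10) · 5^{1 − 45} < 1, i.e. C(n, 10) < 5^{45 − 1} = 5684341886080801486968994140625.
Check values of n near the boundary:
  n = 5389: C(5389, 10) = 5645340767466558997768874792926; 5645340767466558997768874792926 < 5684341886080801486968994140625? YES
  n = 5390: C(5390, 10) = 5655833965919099070255434039753; 5655833965919099070255434039753 < 5684341886080801486968994140625? YES
  n = 5391: C(5391, 10) = 5666344714787188828795213697883; 5666344714787188828795213697883 < 5684341886080801486968994140625? YES
  n = 5392: C(5392, 10) = 5676873040158402483252283957448; 5676873040158402483252283957448 < 5684341886080801486968994140625? YES
  n = 5393: C(5393, 10) = 5687418968154238267170642278008; 5687418968154238267170642278008 < 5684341886080801486968994140625? NO
The largest n with C(n, 10) < 5684341886080801486968994140625 is n = 5392 (where E[X] = 5676873040158402483252283957448/5684341886080801486968994140625 ≈ 0.9987). Hence R_5(10) > 5392, i.e. R_5(10) ≥ 5393.

Largest n = 5392; hence R_5(10) > 5392.


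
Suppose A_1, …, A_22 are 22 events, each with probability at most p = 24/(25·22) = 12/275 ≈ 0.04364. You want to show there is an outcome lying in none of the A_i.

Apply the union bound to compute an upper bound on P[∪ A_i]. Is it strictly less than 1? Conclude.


Union bound: P[∪_{i=1}^{22} A_i] ≤ Σ_i P[A_i] ≤ 22·p = 22·(12/275) = 24/25.
Numerically: 24/25 ≈ 0.96000.
Is 24/25 < 1? YES.
Since P[∪ A_i] ≤ 24/25 < 1, the complement has P[∩ A_i^c] ≥ 1 − 24/25 = 1/25 > 0, so some outcome avoids every A_i.

22·p = 24/25 ≈ 0.96000; existence CERTIFIED by the union bound.


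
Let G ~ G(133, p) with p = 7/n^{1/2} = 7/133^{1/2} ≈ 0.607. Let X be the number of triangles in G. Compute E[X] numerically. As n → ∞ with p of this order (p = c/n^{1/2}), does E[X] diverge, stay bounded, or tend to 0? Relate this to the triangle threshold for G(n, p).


Number of potential triangles: C(133, 3) = 383306.
Each occurs with probability p³ ≈ (0.607)³ ≈ 2.236231e-01.
By linearity: E[X] = C(133, 3)·p³ ≈ 383306 · 2.236231e-01 ≈ 85716.0750.
Since α = 1/2 < 1, p = c/n^{1/2} ≫ 1/n is above the triangle threshold p ~ 1/n. Asymptotically E[X] ~ (c³/6)·n^{3(1−α)} = (7³/6)·n^{1.5} → ∞; triangles are abundant w.h.p.

E[X] ≈ 85716.0750; in regime p = Θ(1/n^{1/2}) E[X] diverges (above the triangle threshold p ~ 1/n).


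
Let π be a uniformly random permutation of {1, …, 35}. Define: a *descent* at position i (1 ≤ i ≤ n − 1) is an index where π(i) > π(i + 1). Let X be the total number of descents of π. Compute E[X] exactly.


Write X = Σ X_I over i = 1, …, 34, with X_I the indicator of one descent.
There are 34 indicators.
For each fixed i, the pair (π(i), π(i+1)) is a uniformly random ordered pair of distinct values from {1, …, 35}; by symmetry P[π(i) > π(i+1)] = 1/2.
By linearity: E[X] = 34 · (1/2) = (35 − 1) · (1/2) = 17 ≈ 17.000.

E[X] = 17 = 17.000.


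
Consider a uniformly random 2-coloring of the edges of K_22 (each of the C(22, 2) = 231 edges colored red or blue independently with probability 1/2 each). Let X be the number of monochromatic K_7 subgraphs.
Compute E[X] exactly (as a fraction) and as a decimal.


Let X = Σ_S X_S over the C(22, 7) = 170544 subsets S of size 7, where X_S = 1 if the K_7 on S is monochromatic.
For a fixed S, the K_7 on S has C(7, 2) = 21 edges. P[all 21 edges red] = (1/2)^21, and likewise for blue, so P[monochromatic] = 2·(1/2)^21 = 2^{1 − 21} = 1/1048576.
By linearity of expectation: E[X] = C(22, 7) · 2^{1 − 21} = 170544 · 1/1048576 = 10659/65536.
Numerically: E[X] ≈ 0.163.

E[X] = C(22,7)·2^(1−C(7,2)) = 10659/65536 ≈ 0.163.


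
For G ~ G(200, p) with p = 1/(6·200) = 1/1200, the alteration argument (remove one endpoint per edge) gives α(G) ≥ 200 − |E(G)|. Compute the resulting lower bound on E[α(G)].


E[|E(G)|] = C(200, 2)·p = 19900 · (1/1200) = 199/12.
E[α(G)] ≥ n − E[|E(G)|] = 200 − 199/12 = 2201/12.
Numerically: ≈ 183.417.
(This is only a lower bound; the true E[α(G)] may be larger.)

E[α(G)] ≥ 2201/12 ≈ 183.417.


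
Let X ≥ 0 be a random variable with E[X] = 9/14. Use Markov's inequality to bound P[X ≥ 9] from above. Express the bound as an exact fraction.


μ = E[X] = 9/14, a = 9.
Markov: P[X ≥ 9] ≤ μ/a = (9/14)/9 = 1/14.
Numerically: ≈ 0.071429.
(Since a = 9 > μ = 0.642857, the bound 1/14 is < 1 and informative.)

P[X ≥ 9] ≤ 1/14 ≈ 0.071429.


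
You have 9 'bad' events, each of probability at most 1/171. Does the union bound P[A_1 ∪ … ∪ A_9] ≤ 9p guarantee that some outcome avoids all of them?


Union bound: P[∪_{i=1}^{9} A_i] ≤ Σ_i P[A_i] ≤ 9·p = 9·(1/171) = 1/19.
Numerically: 1/19 ≈ 0.0526.
Is 1/19 < 1? YES.
Since P[∪ A_i] ≤ 1/19 < 1, the complement has P[∩ A_i^c] ≥ 1 − 1/19 = 18/19 > 0, so some outcome avoids every A_i.

9·p = 1/19 ≈ 0.0526; existence CERTIFIED by the union bound.


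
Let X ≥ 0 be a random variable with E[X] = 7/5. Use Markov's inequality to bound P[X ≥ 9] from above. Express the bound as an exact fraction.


μ = E[X] = 7/5, a = 9.
Markov: P[X ≥ 9] ≤ μ/a = (7/5)/9 = 7/45.
Numerically: ≈ 0.15556.
(Since a = 9 > μ = 1.40000, the bound 7/45 is < 1 and informative.)

P[X ≥ 9] ≤ 7/45 ≈ 0.15556.


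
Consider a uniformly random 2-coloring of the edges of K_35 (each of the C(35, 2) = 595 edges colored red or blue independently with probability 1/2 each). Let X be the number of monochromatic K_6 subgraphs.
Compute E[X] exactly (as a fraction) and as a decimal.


Let X = Σ_S X_S over the C(35, 6) = 1623160 subsets S of size 6, where X_S = 1 if the K_6 on S is monochromatic.
For a fixed S, the K_6 on S has C(6, 2) = 15 edges. P[all 15 edges red] = (1/2)^15, and likewise for blue, so P[monochromatic] = 2·(1/2)^15 = 2^{1 − 15} = 1/16384.
By linearity: E[X] = C(35, 6) · 2^{1 − 15} = 1623160 · 1/16384 = 202895/2048.
Numerically: E[X] ≈ 99.0698.

E[X] = C(35,6)·2^(1−C(6,2)) = 202895/2048 ≈ 99.0698.


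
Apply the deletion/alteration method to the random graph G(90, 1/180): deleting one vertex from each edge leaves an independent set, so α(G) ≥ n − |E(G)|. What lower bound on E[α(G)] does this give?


E[|E(G)|] = C(90, 2)·p = 4005 · (1/180) = 89/4.
E[α(G)] ≥ n − E[|E(G)|] = 90 − 89/4 = 271/4.
Numerically: ≈ 67.7500.
(This is only a lower bound; the true E[α(G)] may be larger.)

E[α(G)] ≥ 271/4 ≈ 67.7500.


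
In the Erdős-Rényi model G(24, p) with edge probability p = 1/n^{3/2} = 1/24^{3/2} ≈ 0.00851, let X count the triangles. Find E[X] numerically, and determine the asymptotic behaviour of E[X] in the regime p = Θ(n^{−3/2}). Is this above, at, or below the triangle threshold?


Number of potential triangles: C(24, 3) = 2024.
Each occurs with probability p³ ≈ (0.00851)³ ≈ 6.15247e-07.
By linearity: E[X] = C(24, 3)·p³ ≈ 2024 · 6.15247e-07 ≈ 0.001.
Since α = 3/2 > 1, p = c/n^{3/2} = o(1/n) is below the triangle threshold p ~ 1/n. Asymptotically E[X] ~ (c³/6)·n^{3(1−α)} = (1³/6)·n^{-1.5} → 0, so by Markov's inequality G has no triangles w.h.p.

E[X] ≈ 0.001; in regime p = Θ(1/n^{3/2}) E[X] tends to 0 (below the triangle threshold p ~ 1/n).


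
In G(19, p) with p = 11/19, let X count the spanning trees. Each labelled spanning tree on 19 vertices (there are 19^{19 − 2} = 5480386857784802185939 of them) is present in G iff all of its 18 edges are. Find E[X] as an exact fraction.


K_19 has 19^{19 − 2} = 5480386857784802185939 labelled spanning trees.
For each such spanning tree H, let X_H = 1 if all 18 edges of H are present in G. Then P[X_H = 1] = p^{18} = (11/19)^{18} = 5559917313492231481/104127350297911241532841.
By linearity of expectation: E[X] = Σ_H E[X_H] = 5480386857784802185939 · p^{18} = 5480386857784802185939 · 5559917313492231481/104127350297911241532841 = 5559917313492231481/19.
Numerically: E[X] ≈ 2.926e+17.

E[X] = 5480386857784802185939 · (11/19)^{18} = 5559917313492231481/19 ≈ 2.926e+17.


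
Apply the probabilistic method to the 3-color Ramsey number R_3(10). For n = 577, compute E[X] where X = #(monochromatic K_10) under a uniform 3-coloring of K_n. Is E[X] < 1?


E[X] = C(577, 10) · 3^{1 − 45} = 1042166760920175198880 · 3^{−44} = 1042166760920175198880/984770902183611232881.
As a reduced fraction: E[X] = 1042166760920175198880/984770902183611232881 ≈ 1.058.
Is E[X] < 1? NO.
Since E[X] ≥ 1, the first-moment bound is inconclusive at n = 577; it does NOT by itself certify R_3(10) > 577.

E[X] = 1042166760920175198880/984770902183611232881 ≈ 1.058; E[X] ≥ 1; first-moment method inconclusive here.


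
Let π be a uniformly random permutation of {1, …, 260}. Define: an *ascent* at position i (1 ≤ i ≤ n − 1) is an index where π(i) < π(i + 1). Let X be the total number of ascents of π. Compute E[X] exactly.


Write X = Σ X_I over i = 1, …, 259, with X_I the indicator of one ascent.
There are 259 indicators.
For each fixed i, the pair (π(i), π(i+1)) is a uniformly random ordered pair of distinct values from {1, …, 260}; by symmetry P[π(i) < π(i+1)] = 1/2.
By linearity: E[X] = 259 · (1/2) = (260 − 1) · (1/2) = 259/2 ≈ 129.5000.

E[X] = 259/2 = 129.5000.


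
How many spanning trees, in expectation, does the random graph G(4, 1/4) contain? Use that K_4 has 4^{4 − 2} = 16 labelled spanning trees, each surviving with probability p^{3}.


K_4 has 4^{4 − 2} = 16 labelled spanning trees.
For each such spanning tree H, let X_H = 1 if all 3 edges of H are present in G. Then P[X_H = 1] = p^{3} = (1/4)^{3} = 1/64.
By linearity: E[X] = Σ_H E[X_H] = 16 · p^{3} = 16 · 1/64 = 1/4.
Numerically: E[X] ≈ 0.25.

E[X] = 16 · (1/4)^{3} = 1/4 ≈ 0.25.


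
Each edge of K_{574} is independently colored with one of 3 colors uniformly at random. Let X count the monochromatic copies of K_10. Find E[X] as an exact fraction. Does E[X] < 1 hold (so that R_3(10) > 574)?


E[X] = C(574, 10) · 3^{1 − 45} = 988824035203816502691 · 3^{−44} = 988824035203816502691/984770902183611232881.
As a reduced fraction: E[X] = 109869337244868500299/109418989131512359209 ≈ 1.004116.
Is E[X] < 1? NO.
Since E[X] ≥ 1, the first-moment bound is inconclusive at n = 574; it does NOT by itself certify R_3(10) > 574.

E[X] = 109869337244868500299/109418989131512359209 ≈ 1.004116; E[X] ≥ 1; first-moment method inconclusive here.


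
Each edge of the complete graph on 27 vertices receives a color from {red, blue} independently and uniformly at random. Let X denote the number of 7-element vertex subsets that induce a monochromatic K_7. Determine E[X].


Let X = Σ_S X_S over the C(27, 7) = 888030 subsets S of size 7, where X_S = 1 if the K_7 on S is monochromatic.
For a fixed S, the K_7 on S has C(7, 2) = 21 edges. P[all 21 edges red] = (1/2)^21, and likewise for blue, so P[monochromatic] = 2·(1/2)^21 = 2^{1 − 21} = 1/1048576.
By linearity: E[X] = C(27, 7) · 2^{1 − 21} = 888030 · 1/1048576 = 444015/524288.
Numerically: E[X] ≈ 0.847.

E[X] = C(27,7)·2^(1−C(7,2)) = 444015/524288 ≈ 0.847.


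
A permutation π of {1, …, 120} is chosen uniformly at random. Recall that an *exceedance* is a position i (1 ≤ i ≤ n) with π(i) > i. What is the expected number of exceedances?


Write X = Σ_{i=1}^{120} X_i, where X_i = 1_{π(i) > i}.
For each fixed i, π(i) is uniform over {1, …, 120} (marginal of a uniform permutation), so P[π(i) > i] = (n − i)/n. Summing: Σ_{i=1}^{120} (n − i)/n = (0 + 1 + … + 119)/120 = 120(120 − 1)/(2·120) = (120 − 1)/2.
Hence E[X] = Σ_{i=1}^{120} (120 − i)/120 = 119/2 ≈ 59.5000.

E[X] = 119/2 = 59.5000.


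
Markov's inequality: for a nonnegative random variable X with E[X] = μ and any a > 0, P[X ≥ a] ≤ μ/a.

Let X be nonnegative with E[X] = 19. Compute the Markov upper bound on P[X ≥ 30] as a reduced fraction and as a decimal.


μ = E[X] = 19, a = 30.
Markov: P[X ≥ 30] ≤ μ/a = (19)/30 = 19/30.
Numerically: ≈ 0.633.
(Since a = 30 > μ = 19.000, the bound 19/30 is < 1 and informative.)

P[X ≥ 30] ≤ 19/30 ≈ 0.633.
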